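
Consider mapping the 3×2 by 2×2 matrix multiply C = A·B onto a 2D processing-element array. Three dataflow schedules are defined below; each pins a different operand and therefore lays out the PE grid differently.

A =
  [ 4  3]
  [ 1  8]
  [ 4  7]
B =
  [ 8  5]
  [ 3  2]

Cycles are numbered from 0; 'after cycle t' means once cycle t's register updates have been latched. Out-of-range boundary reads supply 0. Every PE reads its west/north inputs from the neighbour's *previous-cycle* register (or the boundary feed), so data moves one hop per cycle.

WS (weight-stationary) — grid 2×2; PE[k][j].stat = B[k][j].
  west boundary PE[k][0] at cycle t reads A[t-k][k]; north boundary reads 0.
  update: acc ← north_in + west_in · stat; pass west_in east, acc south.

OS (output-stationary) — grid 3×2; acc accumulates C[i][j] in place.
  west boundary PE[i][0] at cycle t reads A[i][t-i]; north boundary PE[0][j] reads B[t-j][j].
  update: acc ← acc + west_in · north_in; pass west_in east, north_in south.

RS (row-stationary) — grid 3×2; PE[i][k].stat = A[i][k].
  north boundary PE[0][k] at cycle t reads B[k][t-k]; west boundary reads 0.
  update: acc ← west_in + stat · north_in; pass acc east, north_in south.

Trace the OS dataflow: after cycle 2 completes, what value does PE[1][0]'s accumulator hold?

PE[1][0].acc = 32

OS (3×2). Following PE[1][0] plus its west/north inputs:
  0: (0,0).acc=32  regs=<4,8>
  0: (1,0).acc=0  regs=<0,0>
  1: (0,0).acc=41  regs=<3,3>
  1: (1,0).acc=8  regs=<1,8>
  2: (0,0).acc=41  regs=<0,0>
  2: (1,0).acc=32  regs=<8,3>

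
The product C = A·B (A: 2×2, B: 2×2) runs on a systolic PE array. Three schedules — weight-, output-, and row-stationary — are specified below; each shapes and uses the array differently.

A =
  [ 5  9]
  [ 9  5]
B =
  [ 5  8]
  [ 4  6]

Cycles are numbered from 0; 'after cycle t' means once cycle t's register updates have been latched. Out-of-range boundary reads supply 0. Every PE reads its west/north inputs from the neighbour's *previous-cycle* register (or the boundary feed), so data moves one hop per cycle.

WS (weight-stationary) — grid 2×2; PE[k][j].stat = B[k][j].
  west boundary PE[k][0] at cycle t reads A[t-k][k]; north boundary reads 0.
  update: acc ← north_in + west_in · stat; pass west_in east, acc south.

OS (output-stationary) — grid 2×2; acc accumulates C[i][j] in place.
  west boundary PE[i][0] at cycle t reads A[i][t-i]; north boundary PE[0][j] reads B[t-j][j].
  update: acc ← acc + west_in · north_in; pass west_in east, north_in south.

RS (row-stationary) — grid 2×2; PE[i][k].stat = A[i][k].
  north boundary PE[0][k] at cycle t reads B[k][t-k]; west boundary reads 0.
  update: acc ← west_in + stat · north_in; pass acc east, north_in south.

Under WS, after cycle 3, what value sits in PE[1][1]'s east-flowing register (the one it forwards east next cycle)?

register = 5

Tracing WS — 2×2 array, target PE[1][1]:
  c0 r0c1: 0 / 0 / 0
  c0 r1c0: 0 / 0 / 0
  c0 r1c1: 0 / 0 / 0
  c1 r0c1: 40 / 5 / 40
  c1 r1c0: 61 / 9 / 61
  c1 r1c1: 0 / 0 / 0
  c2 r0c1: 72 / 9 / 72
  c2 r1c0: 65 / 5 / 65
  c2 r1c1: 94 / 9 / 94
  c3 r0c1: 0 / 0 / 0
  c3 r1c0: 0 / 0 / 0
  c3 r1c1: 102 / 5 / 102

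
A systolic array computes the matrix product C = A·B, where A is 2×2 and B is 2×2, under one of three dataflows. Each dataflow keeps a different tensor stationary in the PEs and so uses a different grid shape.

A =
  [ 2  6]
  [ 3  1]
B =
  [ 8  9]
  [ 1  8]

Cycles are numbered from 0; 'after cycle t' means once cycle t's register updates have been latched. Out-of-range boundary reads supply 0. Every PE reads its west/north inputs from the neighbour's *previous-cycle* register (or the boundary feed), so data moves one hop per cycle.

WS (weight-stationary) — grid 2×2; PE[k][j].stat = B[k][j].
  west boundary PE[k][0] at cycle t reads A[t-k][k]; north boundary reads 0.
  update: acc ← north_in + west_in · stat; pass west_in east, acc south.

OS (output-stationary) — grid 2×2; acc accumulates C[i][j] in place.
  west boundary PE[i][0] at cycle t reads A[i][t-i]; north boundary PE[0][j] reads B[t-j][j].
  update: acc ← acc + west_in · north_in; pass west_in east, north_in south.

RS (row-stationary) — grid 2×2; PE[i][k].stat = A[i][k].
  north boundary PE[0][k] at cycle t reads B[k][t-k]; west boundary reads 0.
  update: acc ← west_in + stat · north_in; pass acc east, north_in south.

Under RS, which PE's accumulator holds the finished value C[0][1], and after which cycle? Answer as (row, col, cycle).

RS — PE[0][1] is where C[0][1] collects:
  [0] (0,1) acc=0 (h:0 v:0)
  [1] (0,1) acc=22 (h:22 v:1)
  [2] (0,1) acc=66 (h:66 v:8)

(row, col, cycle) = (0, 1, 2)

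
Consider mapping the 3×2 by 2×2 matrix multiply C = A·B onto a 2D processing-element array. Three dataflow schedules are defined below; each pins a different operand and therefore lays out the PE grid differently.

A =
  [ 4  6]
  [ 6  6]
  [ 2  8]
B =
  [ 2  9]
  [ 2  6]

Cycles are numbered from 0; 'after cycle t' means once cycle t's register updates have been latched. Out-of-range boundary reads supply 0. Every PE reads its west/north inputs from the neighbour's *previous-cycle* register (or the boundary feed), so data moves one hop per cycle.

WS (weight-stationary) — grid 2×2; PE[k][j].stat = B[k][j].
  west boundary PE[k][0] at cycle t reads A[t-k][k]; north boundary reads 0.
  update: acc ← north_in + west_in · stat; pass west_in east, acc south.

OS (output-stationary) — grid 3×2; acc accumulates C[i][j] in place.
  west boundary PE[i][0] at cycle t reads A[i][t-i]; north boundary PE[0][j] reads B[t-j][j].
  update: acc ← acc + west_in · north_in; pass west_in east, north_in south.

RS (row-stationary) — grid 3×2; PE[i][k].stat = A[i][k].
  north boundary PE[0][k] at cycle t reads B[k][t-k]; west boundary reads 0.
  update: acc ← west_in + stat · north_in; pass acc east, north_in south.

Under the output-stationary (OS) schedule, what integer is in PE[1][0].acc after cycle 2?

Tracing OS — 3×2 array, target PE[1][0]:
  [0] (0,0) acc=8 (h:4 v:2)
  [0] (1,0) acc=0 (h:0 v:0)
  [1] (0,0) acc=20 (h:6 v:2)
  [1] (1,0) acc=12 (h:6 v:2)
  [2] (0,0) acc=20 (h:0 v:0)
  [2] (1,0) acc=24 (h:6 v:2)

PE[1][0].acc = 24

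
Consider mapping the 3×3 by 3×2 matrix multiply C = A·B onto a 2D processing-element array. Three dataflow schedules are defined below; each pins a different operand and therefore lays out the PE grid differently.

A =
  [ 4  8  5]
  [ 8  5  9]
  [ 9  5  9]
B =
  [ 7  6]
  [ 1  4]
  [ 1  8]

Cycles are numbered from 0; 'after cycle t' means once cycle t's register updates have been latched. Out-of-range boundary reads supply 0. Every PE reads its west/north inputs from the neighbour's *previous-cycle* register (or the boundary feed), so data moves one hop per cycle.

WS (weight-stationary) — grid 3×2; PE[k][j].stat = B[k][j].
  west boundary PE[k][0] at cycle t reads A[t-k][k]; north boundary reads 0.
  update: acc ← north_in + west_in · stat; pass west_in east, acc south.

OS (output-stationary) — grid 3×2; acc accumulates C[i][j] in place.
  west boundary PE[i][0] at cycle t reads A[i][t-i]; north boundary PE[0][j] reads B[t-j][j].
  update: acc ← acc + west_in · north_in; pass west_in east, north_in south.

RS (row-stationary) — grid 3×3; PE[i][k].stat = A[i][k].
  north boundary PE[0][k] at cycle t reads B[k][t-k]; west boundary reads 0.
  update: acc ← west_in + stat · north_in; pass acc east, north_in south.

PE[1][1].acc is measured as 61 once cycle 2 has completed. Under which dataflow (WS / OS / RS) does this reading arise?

dataflow = RS

— WS: 3×2; PE[1][1] trace:
  cycle 0: PE[1][1] → acc 0, east 0, south 0
  cycle 1: PE[1][1] → acc 0, east 0, south 0
  cycle 2: PE[1][1] → acc 56, east 8, south 56
— OS: 3×2; PE[1][1] trace:
  cycle 0: PE[1][1] → acc 0, east 0, south 0
  cycle 1: PE[1][1] → acc 0, east 0, south 0
  cycle 2: PE[1][1] → acc 48, east 8, south 6
— RS: 3×3; PE[1][1] trace:
  cycle 0: PE[1][1] → acc 0, east 0, south 0
  cycle 1: PE[1][1] → acc 0, east 0, south 0
  cycle 2: PE[1][1] → acc 61, east 61, south 1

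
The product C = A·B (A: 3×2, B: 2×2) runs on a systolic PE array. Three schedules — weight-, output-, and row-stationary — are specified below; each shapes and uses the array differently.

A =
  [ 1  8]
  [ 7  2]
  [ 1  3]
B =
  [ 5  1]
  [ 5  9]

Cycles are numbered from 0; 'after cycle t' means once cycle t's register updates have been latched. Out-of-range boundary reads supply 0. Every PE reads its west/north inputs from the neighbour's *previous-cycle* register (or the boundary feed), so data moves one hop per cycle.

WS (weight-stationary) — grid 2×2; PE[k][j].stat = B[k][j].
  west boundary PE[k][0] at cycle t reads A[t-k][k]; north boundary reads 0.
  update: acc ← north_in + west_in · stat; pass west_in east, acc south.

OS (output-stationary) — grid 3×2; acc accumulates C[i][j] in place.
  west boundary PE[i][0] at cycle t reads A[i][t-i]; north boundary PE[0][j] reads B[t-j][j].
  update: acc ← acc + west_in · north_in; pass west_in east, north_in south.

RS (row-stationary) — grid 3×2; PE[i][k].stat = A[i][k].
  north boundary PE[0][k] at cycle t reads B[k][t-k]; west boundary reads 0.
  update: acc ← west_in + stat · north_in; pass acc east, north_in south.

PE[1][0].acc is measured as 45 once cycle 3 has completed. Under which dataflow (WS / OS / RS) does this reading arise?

dataflow = OS

WS (2×2 grid), PE[1][0]:
  @0  [1,0]  acc 0  |  →0  ↓0
  @1  [1,0]  acc 45  |  →8  ↓45
  @2  [1,0]  acc 45  |  →2  ↓45
  @3  [1,0]  acc 20  |  →3  ↓20
OS (3×2 grid), PE[1][0]:
  @0  [1,0]  acc 0  |  →0  ↓0
  @1  [1,0]  acc 35  |  →7  ↓5
  @2  [1,0]  acc 45  |  →2  ↓5
  @3  [1,0]  acc 45  |  →0  ↓0
RS (3×2 grid), PE[1][0]:
  @0  [1,0]  acc 0  |  →0  ↓0
  @1  [1,0]  acc 35  |  →35  ↓5
  @2  [1,0]  acc 7  |  →7  ↓1
  @3  [1,0]  acc 0  |  →0  ↓0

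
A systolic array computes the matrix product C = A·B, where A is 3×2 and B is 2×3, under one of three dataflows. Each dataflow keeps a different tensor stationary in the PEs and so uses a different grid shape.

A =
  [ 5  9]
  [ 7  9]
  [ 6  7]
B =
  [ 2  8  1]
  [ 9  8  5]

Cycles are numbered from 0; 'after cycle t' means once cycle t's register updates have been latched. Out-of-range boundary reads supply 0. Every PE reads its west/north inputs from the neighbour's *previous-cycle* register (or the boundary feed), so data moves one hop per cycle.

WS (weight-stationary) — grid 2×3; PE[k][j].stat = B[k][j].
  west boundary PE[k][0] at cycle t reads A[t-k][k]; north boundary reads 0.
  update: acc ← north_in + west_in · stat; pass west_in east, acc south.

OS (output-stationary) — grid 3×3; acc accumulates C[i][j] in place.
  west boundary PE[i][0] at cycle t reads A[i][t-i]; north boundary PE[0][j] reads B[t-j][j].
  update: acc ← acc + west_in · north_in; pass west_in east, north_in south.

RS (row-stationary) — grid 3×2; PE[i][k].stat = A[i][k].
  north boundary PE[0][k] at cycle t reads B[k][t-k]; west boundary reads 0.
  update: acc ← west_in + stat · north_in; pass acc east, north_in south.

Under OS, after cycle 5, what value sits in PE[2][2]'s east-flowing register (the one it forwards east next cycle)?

OS 3×3: PE[2][2] cycle-by-cycle (with neighbour feeds):
  cycle 0: PE[1][2] → acc 0, east 0, south 0
  cycle 0: PE[2][1] → acc 0, east 0, south 0
  cycle 0: PE[2][2] → acc 0, east 0, south 0
  cycle 1: PE[1][2] → acc 0, east 0, south 0
  cycle 1: PE[2][1] → acc 0, east 0, south 0
  cycle 1: PE[2][2] → acc 0, east 0, south 0
  cycle 2: PE[1][2] → acc 0, east 0, south 0
  cycle 2: PE[2][1] → acc 0, east 0, south 0
  cycle 2: PE[2][2] → acc 0, east 0, south 0
  cycle 3: PE[1][2] → acc 7, east 7, south 1
  cycle 3: PE[2][1] → acc 48, east 6, south 8
  cycle 3: PE[2][2] → acc 0, east 0, south 0
  cycle 4: PE[1][2] → acc 52, east 9, south 5
  cycle 4: PE[2][1] → acc 104, east 7, south 8
  cycle 4: PE[2][2] → acc 6, east 6, south 1
  cycle 5: PE[1][2] → acc 52, east 0, south 0
  cycle 5: PE[2][1] → acc 104, east 0, south 0
  cycle 5: PE[2][2] → acc 41, east 7, south 5

register = 7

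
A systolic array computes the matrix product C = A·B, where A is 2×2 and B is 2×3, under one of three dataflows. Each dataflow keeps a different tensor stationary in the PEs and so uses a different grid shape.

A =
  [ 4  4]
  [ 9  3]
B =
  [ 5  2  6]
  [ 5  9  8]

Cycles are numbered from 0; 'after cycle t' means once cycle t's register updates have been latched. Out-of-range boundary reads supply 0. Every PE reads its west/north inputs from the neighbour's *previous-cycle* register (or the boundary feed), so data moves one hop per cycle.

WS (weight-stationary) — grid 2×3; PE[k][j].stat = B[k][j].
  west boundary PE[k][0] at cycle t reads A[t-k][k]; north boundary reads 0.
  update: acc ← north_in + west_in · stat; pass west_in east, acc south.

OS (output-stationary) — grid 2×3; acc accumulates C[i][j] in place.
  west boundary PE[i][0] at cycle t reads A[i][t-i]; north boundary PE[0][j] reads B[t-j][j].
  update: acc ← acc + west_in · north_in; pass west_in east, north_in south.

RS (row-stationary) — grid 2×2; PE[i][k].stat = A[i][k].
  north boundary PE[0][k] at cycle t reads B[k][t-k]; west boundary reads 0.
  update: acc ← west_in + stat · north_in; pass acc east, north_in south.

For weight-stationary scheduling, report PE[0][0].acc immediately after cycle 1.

PE[0][0].acc = 45

Tracing WS — 2×3 array, target PE[0][0]:
  t=0 PE[0][0]: acc=20 h=4 v=20
  t=1 PE[0][0]: acc=45 h=9 v=45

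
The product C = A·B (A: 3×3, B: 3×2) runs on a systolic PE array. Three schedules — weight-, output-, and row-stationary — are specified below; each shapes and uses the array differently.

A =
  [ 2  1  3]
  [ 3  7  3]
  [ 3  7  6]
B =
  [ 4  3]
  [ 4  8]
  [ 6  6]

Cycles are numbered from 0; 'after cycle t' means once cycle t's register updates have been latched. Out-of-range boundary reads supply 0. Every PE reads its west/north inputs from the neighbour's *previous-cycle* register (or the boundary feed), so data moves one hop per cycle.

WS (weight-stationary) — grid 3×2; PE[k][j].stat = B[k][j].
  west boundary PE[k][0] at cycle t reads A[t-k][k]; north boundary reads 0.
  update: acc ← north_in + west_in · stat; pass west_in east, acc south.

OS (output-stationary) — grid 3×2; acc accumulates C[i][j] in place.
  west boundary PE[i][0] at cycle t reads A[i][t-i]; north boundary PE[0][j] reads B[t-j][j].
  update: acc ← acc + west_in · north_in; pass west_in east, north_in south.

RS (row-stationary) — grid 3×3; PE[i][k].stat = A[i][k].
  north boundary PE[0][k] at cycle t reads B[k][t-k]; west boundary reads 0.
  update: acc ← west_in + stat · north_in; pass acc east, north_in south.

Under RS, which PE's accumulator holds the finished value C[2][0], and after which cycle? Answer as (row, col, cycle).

(row, col, cycle) = (2, 2, 4)

RS — PE[2][2] is where C[2][0] collects:
  0: (2,2).acc=0  regs=<0,0>
  1: (2,2).acc=0  regs=<0,0>
  2: (2,2).acc=0  regs=<0,0>
  3: (2,2).acc=0  regs=<0,0>
  4: (2,2).acc=76  regs=<76,6>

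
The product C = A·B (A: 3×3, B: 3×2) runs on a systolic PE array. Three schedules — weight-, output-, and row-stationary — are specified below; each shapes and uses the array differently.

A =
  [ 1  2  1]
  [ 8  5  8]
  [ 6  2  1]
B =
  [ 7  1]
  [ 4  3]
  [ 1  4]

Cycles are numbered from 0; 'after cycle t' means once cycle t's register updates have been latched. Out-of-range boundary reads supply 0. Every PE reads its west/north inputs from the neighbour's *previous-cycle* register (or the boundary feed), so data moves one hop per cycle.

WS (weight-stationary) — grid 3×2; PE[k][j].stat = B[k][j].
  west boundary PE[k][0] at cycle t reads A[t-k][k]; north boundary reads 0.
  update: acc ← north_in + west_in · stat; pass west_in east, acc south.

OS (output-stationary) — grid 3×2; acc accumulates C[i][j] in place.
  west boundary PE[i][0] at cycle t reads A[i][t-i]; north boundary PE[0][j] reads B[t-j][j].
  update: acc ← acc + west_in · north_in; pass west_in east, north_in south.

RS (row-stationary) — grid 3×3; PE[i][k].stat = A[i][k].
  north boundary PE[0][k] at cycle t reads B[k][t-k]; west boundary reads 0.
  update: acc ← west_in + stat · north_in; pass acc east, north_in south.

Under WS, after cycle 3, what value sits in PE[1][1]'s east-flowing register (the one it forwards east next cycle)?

register = 5

WS (3×2). Following PE[1][1] plus its west/north inputs:
  [0] (0,1) acc=0 (h:0 v:0)
  [0] (1,0) acc=0 (h:0 v:0)
  [0] (1,1) acc=0 (h:0 v:0)
  [1] (0,1) acc=1 (h:1 v:1)
  [1] (1,0) acc=15 (h:2 v:15)
  [1] (1,1) acc=0 (h:0 v:0)
  [2] (0,1) acc=8 (h:8 v:8)
  [2] (1,0) acc=76 (h:5 v:76)
  [2] (1,1) acc=7 (h:2 v:7)
  [3] (0,1) acc=6 (h:6 v:6)
  [3] (1,0) acc=50 (h:2 v:50)
  [3] (1,1) acc=23 (h:5 v:23)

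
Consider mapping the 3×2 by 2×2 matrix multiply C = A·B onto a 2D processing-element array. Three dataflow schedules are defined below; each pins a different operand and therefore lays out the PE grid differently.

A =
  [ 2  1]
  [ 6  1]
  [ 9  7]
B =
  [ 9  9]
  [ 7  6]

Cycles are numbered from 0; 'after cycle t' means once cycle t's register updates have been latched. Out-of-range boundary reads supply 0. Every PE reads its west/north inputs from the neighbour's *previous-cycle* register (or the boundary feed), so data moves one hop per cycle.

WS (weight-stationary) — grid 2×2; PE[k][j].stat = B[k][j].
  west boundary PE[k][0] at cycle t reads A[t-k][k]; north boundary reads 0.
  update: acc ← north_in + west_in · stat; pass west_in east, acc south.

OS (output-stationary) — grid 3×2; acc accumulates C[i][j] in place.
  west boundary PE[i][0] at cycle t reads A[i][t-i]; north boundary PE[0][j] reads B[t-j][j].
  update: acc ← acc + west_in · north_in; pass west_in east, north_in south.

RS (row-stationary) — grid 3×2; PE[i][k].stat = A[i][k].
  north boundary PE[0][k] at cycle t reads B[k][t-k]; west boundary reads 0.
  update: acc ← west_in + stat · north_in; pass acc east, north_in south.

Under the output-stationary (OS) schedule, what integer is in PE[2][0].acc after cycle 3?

OS (3×2). Following PE[2][0] plus its west/north inputs:
  [0] (1,0) acc=0 (h:0 v:0)
  [0] (2,0) acc=0 (h:0 v:0)
  [1] (1,0) acc=54 (h:6 v:9)
  [1] (2,0) acc=0 (h:0 v:0)
  [2] (1,0) acc=61 (h:1 v:7)
  [2] (2,0) acc=81 (h:9 v:9)
  [3] (1,0) acc=61 (h:0 v:0)
  [3] (2,0) acc=130 (h:7 v:7)

PE[2][0].acc = 130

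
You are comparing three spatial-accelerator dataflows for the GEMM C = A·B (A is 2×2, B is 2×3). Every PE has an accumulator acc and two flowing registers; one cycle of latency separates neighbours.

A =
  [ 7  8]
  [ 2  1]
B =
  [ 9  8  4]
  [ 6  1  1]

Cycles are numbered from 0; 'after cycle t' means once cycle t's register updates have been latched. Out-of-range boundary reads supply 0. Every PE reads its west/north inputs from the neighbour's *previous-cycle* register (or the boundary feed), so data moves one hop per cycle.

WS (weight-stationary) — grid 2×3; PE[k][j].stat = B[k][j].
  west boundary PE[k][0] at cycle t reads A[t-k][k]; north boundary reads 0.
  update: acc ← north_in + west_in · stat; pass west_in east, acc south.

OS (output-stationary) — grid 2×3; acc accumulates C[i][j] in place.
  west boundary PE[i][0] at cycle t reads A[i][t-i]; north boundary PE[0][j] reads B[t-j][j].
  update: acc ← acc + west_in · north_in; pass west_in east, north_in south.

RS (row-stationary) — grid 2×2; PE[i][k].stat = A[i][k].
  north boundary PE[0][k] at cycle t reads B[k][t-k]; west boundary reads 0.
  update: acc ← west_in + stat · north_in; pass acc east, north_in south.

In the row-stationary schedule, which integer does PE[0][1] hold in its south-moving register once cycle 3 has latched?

RS (2×2). Following PE[0][1] plus its west/north inputs:
  c0 r0c0: 63 / 63 / 9
  c0 r0c1: 0 / 0 / 0
  c1 r0c0: 56 / 56 / 8
  c1 r0c1: 111 / 111 / 6
  c2 r0c0: 28 / 28 / 4
  c2 r0c1: 64 / 64 / 1
  c3 r0c0: 0 / 0 / 0
  c3 r0c1: 36 / 36 / 1

register = 1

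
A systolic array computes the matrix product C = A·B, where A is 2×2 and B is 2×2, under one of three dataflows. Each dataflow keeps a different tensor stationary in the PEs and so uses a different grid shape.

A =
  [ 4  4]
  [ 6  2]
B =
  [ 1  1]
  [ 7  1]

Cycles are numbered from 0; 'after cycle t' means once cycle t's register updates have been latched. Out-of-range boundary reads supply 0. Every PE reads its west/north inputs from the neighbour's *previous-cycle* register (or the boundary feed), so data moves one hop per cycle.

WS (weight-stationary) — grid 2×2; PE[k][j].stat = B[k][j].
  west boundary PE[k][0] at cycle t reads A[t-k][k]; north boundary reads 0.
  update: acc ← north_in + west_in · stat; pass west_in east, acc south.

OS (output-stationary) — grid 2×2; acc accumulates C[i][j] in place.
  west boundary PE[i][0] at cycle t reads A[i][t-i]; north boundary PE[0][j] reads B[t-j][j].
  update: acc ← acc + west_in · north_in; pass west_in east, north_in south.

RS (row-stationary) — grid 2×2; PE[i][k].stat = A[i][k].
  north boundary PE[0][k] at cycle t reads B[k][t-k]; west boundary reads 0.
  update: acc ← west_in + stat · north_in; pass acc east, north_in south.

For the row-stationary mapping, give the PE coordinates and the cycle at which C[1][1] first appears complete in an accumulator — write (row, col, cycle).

Under RS, C[1][1] lands at PE[1][1]:
  after 0 — PE[1][1] acc=0, pass-E 0, pass-S 0
  after 1 — PE[1][1] acc=0, pass-E 0, pass-S 0
  after 2 — PE[1][1] acc=20, pass-E 20, pass-S 7
  after 3 — PE[1][1] acc=8, pass-E 8, pass-S 1

(row, col, cycle) = (1, 1, 3)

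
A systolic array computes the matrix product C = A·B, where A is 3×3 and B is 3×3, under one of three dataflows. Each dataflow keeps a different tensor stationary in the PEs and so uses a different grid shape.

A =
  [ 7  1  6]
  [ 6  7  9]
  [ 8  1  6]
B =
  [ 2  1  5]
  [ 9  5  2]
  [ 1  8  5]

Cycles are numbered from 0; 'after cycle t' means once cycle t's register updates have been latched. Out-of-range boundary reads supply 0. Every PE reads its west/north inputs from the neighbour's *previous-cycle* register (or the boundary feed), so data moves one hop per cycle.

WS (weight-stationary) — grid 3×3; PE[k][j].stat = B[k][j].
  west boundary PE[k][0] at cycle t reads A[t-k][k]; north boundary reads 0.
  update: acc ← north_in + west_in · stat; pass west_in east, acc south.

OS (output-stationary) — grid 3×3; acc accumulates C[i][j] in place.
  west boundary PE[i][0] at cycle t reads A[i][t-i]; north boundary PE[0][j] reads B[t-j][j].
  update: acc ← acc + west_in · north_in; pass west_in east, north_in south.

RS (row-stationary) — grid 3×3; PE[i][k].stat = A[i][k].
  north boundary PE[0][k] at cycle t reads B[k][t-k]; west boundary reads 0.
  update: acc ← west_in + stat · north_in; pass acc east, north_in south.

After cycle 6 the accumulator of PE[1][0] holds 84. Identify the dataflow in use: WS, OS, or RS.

dataflow = OS

WS (3×3 grid), PE[1][0]:
  [0] (1,0) acc=0 (h:0 v:0)
  [1] (1,0) acc=23 (h:1 v:23)
  [2] (1,0) acc=75 (h:7 v:75)
  [3] (1,0) acc=25 (h:1 v:25)
  [4] (1,0) acc=0 (h:0 v:0)
  [5] (1,0) acc=0 (h:0 v:0)
  [6] (1,0) acc=0 (h:0 v:0)
OS (3×3 grid), PE[1][0]:
  [0] (1,0) acc=0 (h:0 v:0)
  [1] (1,0) acc=12 (h:6 v:2)
  [2] (1,0) acc=75 (h:7 v:9)
  [3] (1,0) acc=84 (h:9 v:1)
  [4] (1,0) acc=84 (h:0 v:0)
  [5] (1,0) acc=84 (h:0 v:0)
  [6] (1,0) acc=84 (h:0 v:0)
RS (3×3 grid), PE[1][0]:
  [0] (1,0) acc=0 (h:0 v:0)
  [1] (1,0) acc=12 (h:12 v:2)
  [2] (1,0) acc=6 (h:6 v:1)
  [3] (1,0) acc=30 (h:30 v:5)
  [4] (1,0) acc=0 (h:0 v:0)
  [5] (1,0) acc=0 (h:0 v:0)
  [6] (1,0) acc=0 (h:0 v:0)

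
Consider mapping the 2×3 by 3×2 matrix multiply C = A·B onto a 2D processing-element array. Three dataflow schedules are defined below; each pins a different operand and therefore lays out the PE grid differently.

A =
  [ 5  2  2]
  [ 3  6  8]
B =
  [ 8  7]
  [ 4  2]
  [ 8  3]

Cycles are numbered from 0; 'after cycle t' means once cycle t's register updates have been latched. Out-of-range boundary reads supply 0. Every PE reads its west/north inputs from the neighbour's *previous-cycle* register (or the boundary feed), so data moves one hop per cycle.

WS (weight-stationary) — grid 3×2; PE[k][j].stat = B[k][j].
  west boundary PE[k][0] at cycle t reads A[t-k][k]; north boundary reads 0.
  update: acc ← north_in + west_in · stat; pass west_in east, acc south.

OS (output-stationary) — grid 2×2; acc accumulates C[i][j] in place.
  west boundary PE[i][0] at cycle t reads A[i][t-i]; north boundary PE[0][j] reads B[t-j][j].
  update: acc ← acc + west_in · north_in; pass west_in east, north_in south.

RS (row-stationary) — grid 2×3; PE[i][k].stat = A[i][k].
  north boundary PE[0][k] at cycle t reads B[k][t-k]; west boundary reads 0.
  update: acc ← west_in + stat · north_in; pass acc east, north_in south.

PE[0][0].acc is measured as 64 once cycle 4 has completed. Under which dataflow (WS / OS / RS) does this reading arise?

Under WS (3×2), PE[0][0]:
  step 0 · PE0,0: acc=40; fwd→5 fwd↓40
  step 1 · PE0,0: acc=24; fwd→3 fwd↓24
  step 2 · PE0,0: acc=0; fwd→0 fwd↓0
  step 3 · PE0,0: acc=0; fwd→0 fwd↓0
  step 4 · PE0,0: acc=0; fwd→0 fwd↓0
Under OS (2×2), PE[0][0]:
  step 0 · PE0,0: acc=40; fwd→5 fwd↓8
  step 1 · PE0,0: acc=48; fwd→2 fwd↓4
  step 2 · PE0,0: acc=64; fwd→2 fwd↓8
  step 3 · PE0,0: acc=64; fwd→0 fwd↓0
  step 4 · PE0,0: acc=64; fwd→0 fwd↓0
Under RS (2×3), PE[0][0]:
  step 0 · PE0,0: acc=40; fwd→40 fwd↓8
  step 1 · PE0,0: acc=35; fwd→35 fwd↓7
  step 2 · PE0,0: acc=0; fwd→0 fwd↓0
  step 3 · PE0,0: acc=0; fwd→0 fwd↓0
  step 4 · PE0,0: acc=0; fwd→0 fwd↓0

dataflow = OS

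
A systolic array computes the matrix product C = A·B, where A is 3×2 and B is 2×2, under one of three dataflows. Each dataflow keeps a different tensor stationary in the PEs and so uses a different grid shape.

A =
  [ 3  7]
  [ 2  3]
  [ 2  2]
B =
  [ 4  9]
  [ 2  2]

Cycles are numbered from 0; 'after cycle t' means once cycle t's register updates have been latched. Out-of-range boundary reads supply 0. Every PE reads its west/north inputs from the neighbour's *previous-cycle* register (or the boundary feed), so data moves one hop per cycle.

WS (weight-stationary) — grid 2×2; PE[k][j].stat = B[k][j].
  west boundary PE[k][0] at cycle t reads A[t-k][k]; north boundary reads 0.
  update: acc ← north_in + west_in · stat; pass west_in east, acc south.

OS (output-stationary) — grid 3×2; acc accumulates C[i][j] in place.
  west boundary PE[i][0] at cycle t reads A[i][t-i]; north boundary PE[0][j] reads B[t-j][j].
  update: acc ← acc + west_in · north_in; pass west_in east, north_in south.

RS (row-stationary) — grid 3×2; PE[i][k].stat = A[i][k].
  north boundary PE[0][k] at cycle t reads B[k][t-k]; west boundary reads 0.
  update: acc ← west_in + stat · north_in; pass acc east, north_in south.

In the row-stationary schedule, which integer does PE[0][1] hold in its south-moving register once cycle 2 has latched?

RS (3×2). Following PE[0][1] plus its west/north inputs:
  c0 r0c0: 12 / 12 / 4
  c0 r0c1: 0 / 0 / 0
  c1 r0c0: 27 / 27 / 9
  c1 r0c1: 26 / 26 / 2
  c2 r0c0: 0 / 0 / 0
  c2 r0c1: 41 / 41 / 2

register = 2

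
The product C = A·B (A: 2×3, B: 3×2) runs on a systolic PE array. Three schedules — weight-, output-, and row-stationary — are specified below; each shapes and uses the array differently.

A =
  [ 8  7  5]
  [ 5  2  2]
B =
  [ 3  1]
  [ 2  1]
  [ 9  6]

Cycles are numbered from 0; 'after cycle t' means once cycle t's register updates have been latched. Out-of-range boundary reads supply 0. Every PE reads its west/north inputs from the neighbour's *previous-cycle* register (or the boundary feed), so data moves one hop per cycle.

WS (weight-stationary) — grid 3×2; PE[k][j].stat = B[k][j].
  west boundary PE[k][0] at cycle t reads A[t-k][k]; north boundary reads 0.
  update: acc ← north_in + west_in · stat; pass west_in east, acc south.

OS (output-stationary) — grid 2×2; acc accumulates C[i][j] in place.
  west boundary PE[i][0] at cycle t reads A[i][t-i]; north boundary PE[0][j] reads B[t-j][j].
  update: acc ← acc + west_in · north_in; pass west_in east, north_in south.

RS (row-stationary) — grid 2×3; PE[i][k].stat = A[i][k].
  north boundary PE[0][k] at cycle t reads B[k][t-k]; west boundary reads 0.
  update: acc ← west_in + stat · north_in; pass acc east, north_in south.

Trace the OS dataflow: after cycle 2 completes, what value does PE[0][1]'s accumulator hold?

PE[0][1].acc = 15

Tracing OS — 2×2 array, target PE[0][1]:
  after 0 — PE[0][0] acc=24, pass-E 8, pass-S 3
  after 0 — PE[0][1] acc=0, pass-E 0, pass-S 0
  after 1 — PE[0][0] acc=38, pass-E 7, pass-S 2
  after 1 — PE[0][1] acc=8, pass-E 8, pass-S 1
  after 2 — PE[0][0] acc=83, pass-E 5, pass-S 9
  after 2 — PE[0][1] acc=15, pass-E 7, pass-S 1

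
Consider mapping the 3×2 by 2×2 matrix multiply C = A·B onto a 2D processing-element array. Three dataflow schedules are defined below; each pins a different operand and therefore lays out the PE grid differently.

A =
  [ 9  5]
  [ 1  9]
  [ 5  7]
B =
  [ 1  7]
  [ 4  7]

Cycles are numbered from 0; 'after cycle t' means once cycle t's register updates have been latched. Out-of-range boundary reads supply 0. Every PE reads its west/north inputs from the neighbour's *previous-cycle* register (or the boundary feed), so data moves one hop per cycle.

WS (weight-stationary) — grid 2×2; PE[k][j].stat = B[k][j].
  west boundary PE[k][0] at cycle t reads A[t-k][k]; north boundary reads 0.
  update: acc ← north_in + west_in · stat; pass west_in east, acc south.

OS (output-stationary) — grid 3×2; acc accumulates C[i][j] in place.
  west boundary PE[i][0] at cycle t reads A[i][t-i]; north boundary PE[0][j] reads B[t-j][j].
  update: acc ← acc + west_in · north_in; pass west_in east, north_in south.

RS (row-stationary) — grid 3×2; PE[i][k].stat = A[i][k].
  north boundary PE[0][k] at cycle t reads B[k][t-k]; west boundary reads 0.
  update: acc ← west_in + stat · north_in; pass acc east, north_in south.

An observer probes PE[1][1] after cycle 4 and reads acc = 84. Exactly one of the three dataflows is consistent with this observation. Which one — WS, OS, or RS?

Under WS (2×2), PE[1][1]:
  @0  [1,1]  acc 0  |  →0  ↓0
  @1  [1,1]  acc 0  |  →0  ↓0
  @2  [1,1]  acc 98  |  →5  ↓98
  @3  [1,1]  acc 70  |  →9  ↓70
  @4  [1,1]  acc 84  |  →7  ↓84
Under OS (3×2), PE[1][1]:
  @0  [1,1]  acc 0  |  →0  ↓0
  @1  [1,1]  acc 0  |  →0  ↓0
  @2  [1,1]  acc 7  |  →1  ↓7
  @3  [1,1]  acc 70  |  →9  ↓7
  @4  [1,1]  acc 70  |  →0  ↓0
Under RS (3×2), PE[1][1]:
  @0  [1,1]  acc 0  |  →0  ↓0
  @1  [1,1]  acc 0  |  →0  ↓0
  @2  [1,1]  acc 37  |  →37  ↓4
  @3  [1,1]  acc 70  |  →70  ↓7
  @4  [1,1]  acc 0  |  →0  ↓0

dataflow = WS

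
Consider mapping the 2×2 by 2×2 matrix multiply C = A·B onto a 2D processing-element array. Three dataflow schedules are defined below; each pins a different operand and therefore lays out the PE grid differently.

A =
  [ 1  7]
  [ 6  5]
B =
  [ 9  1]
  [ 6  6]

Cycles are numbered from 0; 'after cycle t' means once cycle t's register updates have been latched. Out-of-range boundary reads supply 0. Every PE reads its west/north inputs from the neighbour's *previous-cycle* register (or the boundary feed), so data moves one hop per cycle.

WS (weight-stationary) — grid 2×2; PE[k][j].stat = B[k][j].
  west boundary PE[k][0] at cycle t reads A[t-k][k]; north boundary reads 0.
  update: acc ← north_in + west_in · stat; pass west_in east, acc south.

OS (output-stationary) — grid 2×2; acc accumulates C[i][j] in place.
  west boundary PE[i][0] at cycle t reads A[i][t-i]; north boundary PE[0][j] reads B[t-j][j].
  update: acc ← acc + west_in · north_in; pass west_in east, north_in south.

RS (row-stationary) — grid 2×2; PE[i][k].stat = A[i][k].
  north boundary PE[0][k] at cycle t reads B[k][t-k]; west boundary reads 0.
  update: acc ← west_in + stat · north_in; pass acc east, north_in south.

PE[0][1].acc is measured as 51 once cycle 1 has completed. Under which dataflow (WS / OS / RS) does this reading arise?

WS (2×2 grid), PE[0][1]:
  @0  [0,1]  acc 0  |  →0  ↓0
  @1  [0,1]  acc 1  |  →1  ↓1
OS (2×2 grid), PE[0][1]:
  @0  [0,1]  acc 0  |  →0  ↓0
  @1  [0,1]  acc 1  |  →1  ↓1
RS (2×2 grid), PE[0][1]:
  @0  [0,1]  acc 0  |  →0  ↓0
  @1  [0,1]  acc 51  |  →51  ↓6

dataflow = RS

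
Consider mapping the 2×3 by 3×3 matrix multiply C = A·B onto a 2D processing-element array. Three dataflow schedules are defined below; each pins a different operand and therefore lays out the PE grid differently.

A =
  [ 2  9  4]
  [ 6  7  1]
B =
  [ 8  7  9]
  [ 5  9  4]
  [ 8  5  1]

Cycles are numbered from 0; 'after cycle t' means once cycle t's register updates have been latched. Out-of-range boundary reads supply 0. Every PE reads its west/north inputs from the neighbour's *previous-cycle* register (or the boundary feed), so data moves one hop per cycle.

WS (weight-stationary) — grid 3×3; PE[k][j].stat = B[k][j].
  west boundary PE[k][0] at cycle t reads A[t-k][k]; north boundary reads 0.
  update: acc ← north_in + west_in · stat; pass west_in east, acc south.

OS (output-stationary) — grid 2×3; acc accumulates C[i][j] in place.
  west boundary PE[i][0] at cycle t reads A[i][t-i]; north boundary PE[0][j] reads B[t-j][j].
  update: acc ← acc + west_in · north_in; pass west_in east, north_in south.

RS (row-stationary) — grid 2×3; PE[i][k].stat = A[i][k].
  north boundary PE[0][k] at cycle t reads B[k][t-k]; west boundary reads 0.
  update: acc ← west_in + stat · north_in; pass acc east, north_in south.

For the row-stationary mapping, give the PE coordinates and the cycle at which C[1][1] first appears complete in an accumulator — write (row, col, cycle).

(row, col, cycle) = (1, 2, 4)

RS — PE[1][2] is where C[1][1] collects:
  0: (1,2).acc=0  regs=<0,0>
  1: (1,2).acc=0  regs=<0,0>
  2: (1,2).acc=0  regs=<0,0>
  3: (1,2).acc=91  regs=<91,8>
  4: (1,2).acc=110  regs=<110,5>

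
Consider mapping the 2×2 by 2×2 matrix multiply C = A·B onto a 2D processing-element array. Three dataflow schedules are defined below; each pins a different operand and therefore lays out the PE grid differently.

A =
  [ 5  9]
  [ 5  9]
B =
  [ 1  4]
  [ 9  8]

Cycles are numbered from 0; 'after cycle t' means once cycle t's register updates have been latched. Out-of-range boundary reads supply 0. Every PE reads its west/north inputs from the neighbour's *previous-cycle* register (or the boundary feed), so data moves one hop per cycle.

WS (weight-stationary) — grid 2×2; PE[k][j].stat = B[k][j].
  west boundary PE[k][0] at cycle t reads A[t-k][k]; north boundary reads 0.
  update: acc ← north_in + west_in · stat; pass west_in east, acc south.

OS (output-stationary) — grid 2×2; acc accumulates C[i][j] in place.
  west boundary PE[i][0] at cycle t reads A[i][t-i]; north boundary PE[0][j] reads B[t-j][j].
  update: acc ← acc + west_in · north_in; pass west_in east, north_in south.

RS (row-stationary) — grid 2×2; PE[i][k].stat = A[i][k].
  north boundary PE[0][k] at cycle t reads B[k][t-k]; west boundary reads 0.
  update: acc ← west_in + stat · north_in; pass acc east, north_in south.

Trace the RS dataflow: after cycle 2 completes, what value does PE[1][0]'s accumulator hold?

PE[1][0].acc = 20

RS (2×2). Following PE[1][0] plus its west/north inputs:
  c0 r0c0: 5 / 5 / 1
  c0 r1c0: 0 / 0 / 0
  c1 r0c0: 20 / 20 / 4
  c1 r1c0: 5 / 5 / 1
  c2 r0c0: 0 / 0 / 0
  c2 r1c0: 20 / 20 / 4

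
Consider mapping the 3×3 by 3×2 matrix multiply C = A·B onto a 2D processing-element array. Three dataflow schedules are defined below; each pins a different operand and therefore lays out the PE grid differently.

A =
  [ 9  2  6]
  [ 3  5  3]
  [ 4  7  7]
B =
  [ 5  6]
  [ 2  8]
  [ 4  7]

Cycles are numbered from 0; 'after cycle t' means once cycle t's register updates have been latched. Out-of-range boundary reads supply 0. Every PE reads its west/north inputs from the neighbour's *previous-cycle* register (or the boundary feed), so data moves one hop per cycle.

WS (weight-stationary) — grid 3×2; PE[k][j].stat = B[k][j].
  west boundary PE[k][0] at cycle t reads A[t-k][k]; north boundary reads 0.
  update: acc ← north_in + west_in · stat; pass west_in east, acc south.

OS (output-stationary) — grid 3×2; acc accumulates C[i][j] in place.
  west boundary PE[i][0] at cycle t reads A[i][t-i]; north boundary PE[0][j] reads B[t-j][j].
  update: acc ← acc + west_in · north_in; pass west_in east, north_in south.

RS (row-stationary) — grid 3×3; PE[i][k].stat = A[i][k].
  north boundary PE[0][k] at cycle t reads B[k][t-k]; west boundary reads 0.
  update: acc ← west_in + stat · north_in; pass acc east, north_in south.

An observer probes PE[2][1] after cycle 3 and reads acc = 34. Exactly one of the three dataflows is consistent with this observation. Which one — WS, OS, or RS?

dataflow = RS

Under WS (3×2), PE[2][1]:
  cycle 0: PE[2][1] → acc 0, east 0, south 0
  cycle 1: PE[2][1] → acc 0, east 0, south 0
  cycle 2: PE[2][1] → acc 0, east 0, south 0
  cycle 3: PE[2][1] → acc 112, east 6, south 112
Under OS (3×2), PE[2][1]:
  cycle 0: PE[2][1] → acc 0, east 0, south 0
  cycle 1: PE[2][1] → acc 0, east 0, south 0
  cycle 2: PE[2][1] → acc 0, east 0, south 0
  cycle 3: PE[2][1] → acc 24, east 4, south 6
Under RS (3×3), PE[2][1]:
  cycle 0: PE[2][1] → acc 0, east 0, south 0
  cycle 1: PE[2][1] → acc 0, east 0, south 0
  cycle 2: PE[2][1] → acc 0, east 0, south 0
  cycle 3: PE[2][1] → acc 34, east 34, south 2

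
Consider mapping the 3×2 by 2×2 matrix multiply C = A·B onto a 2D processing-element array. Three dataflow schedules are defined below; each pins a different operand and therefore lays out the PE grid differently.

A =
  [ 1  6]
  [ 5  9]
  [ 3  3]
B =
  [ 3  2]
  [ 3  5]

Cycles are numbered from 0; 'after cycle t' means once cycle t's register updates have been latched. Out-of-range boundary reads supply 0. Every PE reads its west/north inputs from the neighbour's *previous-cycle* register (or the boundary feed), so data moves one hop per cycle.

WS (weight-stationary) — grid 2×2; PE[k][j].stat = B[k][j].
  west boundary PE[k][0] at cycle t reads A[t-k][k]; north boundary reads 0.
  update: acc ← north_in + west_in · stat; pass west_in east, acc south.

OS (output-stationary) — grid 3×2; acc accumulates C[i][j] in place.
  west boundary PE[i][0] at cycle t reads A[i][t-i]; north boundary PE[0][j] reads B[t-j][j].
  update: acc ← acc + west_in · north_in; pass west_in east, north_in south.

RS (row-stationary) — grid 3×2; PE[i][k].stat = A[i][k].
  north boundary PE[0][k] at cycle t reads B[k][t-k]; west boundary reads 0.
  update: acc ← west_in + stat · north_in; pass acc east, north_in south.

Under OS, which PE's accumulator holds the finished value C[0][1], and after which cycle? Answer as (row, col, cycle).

Under OS, C[0][1] lands at PE[0][1]:
  step 0 · PE0,1: acc=0; fwd→0 fwd↓0
  step 1 · PE0,1: acc=2; fwd→1 fwd↓2
  step 2 · PE0,1: acc=32; fwd→6 fwd↓5

(row, col, cycle) = (0, 1, 2)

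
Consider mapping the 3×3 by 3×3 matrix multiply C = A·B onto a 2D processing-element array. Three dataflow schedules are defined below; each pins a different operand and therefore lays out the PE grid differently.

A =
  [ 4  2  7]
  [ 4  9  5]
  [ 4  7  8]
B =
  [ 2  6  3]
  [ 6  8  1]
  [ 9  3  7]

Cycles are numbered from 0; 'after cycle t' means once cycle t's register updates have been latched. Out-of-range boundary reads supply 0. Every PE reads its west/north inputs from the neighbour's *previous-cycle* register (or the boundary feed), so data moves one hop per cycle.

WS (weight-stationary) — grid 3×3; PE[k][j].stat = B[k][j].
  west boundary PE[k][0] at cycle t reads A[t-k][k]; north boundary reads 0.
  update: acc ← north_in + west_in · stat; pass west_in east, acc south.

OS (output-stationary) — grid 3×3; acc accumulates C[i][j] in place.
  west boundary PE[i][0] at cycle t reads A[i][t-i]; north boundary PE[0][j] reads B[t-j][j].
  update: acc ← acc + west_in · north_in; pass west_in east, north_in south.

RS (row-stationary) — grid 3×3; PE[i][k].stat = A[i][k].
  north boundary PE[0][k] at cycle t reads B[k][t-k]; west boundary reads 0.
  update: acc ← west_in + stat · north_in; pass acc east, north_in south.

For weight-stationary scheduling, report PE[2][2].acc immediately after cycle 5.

WS 3×3: PE[2][2] cycle-by-cycle (with neighbour feeds):
  [0] (1,2) acc=0 (h:0 v:0)
  [0] (2,1) acc=0 (h:0 v:0)
  [0] (2,2) acc=0 (h:0 v:0)
  [1] (1,2) acc=0 (h:0 v:0)
  [1] (2,1) acc=0 (h:0 v:0)
  [1] (2,2) acc=0 (h:0 v:0)
  [2] (1,2) acc=0 (h:0 v:0)
  [2] (2,1) acc=0 (h:0 v:0)
  [2] (2,2) acc=0 (h:0 v:0)
  [3] (1,2) acc=14 (h:2 v:14)
  [3] (2,1) acc=61 (h:7 v:61)
  [3] (2,2) acc=0 (h:0 v:0)
  [4] (1,2) acc=21 (h:9 v:21)
  [4] (2,1) acc=111 (h:5 v:111)
  [4] (2,2) acc=63 (h:7 v:63)
  [5] (1,2) acc=19 (h:7 v:19)
  [5] (2,1) acc=104 (h:8 v:104)
  [5] (2,2) acc=56 (h:5 v:56)

PE[2][2].acc = 56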